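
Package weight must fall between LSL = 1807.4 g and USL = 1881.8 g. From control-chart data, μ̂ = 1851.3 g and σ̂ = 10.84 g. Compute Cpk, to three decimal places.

0.938

Cpu = (USL − μ̂) / (3σ̂) = (1881.8 − 1851.3) / (3 × 10.84) = 0.9379; Cpl = (μ̂ − LSL) / (3σ̂) = (1851.3 − 1807.4) / (3 × 10.84) = 1.3499; Cpk = min(Cpu, Cpl) = 0.9379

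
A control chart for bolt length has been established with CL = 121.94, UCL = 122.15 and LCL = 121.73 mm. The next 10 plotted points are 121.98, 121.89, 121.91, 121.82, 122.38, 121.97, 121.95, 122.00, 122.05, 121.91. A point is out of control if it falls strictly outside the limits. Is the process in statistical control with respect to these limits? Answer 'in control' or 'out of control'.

out of control

Compare each point to [121.73, 122.15]: sample 5 = 122.38 > UCL.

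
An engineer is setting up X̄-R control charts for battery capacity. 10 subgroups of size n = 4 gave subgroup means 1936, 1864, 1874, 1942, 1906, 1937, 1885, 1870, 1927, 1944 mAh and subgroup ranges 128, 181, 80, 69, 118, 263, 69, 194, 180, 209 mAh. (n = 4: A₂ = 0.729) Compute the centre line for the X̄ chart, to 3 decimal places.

X̄̄ = (1936 + 1864 + 1874 + 1942 + 1906 + 1937 + 1885 + 1870 + 1927 + 1944) / 10 = 19085.0000 / 10 = 1908.5000
CL = X̄̄ = 1908.5000

1908.500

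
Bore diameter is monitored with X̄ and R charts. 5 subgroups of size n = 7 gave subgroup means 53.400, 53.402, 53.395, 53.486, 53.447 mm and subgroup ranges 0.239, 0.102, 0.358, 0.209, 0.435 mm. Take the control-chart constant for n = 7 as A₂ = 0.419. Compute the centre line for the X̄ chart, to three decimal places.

53.426

X̄̄ = (53.400 + 53.402 + 53.395 + 53.486 + 53.447) / 5 = 267.1300 / 5 = 53.4260
CL = X̄̄ = 53.4260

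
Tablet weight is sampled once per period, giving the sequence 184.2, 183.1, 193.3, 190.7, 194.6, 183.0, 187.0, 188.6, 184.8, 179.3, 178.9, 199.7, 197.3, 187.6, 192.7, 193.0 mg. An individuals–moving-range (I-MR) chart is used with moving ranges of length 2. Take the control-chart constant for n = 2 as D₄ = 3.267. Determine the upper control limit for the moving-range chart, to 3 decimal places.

Moving ranges: 1.1, 10.2, 2.6, 3.9, 11.6, 4.0, 1.6, 3.8, 5.5, 0.4, 20.8, 2.4, 9.7, 5.1, 0.3; M̄R̄ = 83.0000 / 15 = 5.5333
UCL_MR = D₄·M̄R̄ = 3.267 × 5.5333 = 18.0774

18.077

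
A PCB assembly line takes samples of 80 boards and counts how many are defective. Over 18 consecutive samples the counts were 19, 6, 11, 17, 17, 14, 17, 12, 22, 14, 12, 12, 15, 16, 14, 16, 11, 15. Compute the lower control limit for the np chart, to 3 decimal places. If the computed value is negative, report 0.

4.123

p̄ = Σdᵢ / (k·n) = 260 / (18 × 80) = 0.18056
LCL = np̄ − 3·√(np̄(1−p̄)) = 14.4444 − 3 × 3.4404 = 4.1232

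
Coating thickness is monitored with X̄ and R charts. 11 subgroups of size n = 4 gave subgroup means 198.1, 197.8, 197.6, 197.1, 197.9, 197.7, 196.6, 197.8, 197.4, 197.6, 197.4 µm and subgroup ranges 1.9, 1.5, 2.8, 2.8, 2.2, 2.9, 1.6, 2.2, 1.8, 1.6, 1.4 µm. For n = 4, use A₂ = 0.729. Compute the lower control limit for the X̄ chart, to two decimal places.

X̄̄ = (198.1 + 197.8 + 197.6 + 197.1 + 197.9 + 197.7 + 196.6 + 197.8 + 197.4 + 197.6 + 197.4) / 11 = 2173.0000 / 11 = 197.5455
R̄ = (1.9 + 1.5 + 2.8 + 2.8 + 2.2 + 2.9 + 1.6 + 2.2 + 1.8 + 1.6 + 1.4) / 11 = 22.7000 / 11 = 2.0636
LCL = X̄̄ − A₂·R̄ = 197.5455 − 0.729 × 2.0636 = 196.0411

196.04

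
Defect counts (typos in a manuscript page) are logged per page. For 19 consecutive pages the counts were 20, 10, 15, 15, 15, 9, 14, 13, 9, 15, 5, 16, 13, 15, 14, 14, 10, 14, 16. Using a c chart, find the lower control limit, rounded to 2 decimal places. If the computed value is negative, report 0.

2.34

c̄ = (20 + 10 + 15 + 15 + 15 + 9 + 14 + 13 + 9 + 15 + 5 + 16 + 13 + 15 + 14 + 14 + 10 + 14 + 16) / 19 = 252 / 19 = 13.2632
LCL = c̄ − 3√c̄ = 13.2632 − 3 × 3.6419 = 2.3376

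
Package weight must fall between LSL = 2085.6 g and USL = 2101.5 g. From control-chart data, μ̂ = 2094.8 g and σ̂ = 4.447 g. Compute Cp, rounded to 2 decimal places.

Cp = (USL − LSL) / (6σ̂) = (2101.5 − 2085.6) / (6 × 4.447) = 15.9000 / 26.6820 = 0.5959

0.60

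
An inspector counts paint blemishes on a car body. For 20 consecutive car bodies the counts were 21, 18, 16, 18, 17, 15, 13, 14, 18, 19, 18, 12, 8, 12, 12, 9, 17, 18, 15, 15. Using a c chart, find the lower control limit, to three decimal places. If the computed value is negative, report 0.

3.535

c̄ = (21 + 18 + 16 + 18 + 17 + 15 + 13 + 14 + 18 + 19 + 18 + 12 + 8 + 12 + 12 + 9 + 17 + 18 + 15 + 15) / 20 = 305 / 20 = 15.2500
LCL = c̄ − 3√c̄ = 15.2500 − 3 × 3.9051 = 3.5346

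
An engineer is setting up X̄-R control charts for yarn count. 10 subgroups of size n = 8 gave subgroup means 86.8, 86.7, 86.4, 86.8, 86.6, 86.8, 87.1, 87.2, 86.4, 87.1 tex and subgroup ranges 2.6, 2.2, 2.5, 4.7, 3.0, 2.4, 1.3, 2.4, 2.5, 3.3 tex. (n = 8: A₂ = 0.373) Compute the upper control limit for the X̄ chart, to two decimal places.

X̄̄ = (86.8 + 86.7 + 86.4 + 86.8 + 86.6 + 86.8 + 87.1 + 87.2 + 86.4 + 87.1) / 10 = 867.9000 / 10 = 86.7900
R̄ = (2.6 + 2.2 + 2.5 + 4.7 + 3.0 + 2.4 + 1.3 + 2.4 + 2.5 + 3.3) / 10 = 26.9000 / 10 = 2.6900
UCL = X̄̄ + A₂·R̄ = 86.7900 + 0.373 × 2.6900 = 87.7934

87.79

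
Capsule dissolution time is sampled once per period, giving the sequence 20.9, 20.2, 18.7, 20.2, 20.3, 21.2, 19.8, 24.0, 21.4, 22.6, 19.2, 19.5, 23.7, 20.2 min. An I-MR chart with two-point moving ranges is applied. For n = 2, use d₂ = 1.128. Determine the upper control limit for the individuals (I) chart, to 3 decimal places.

X̄ = (20.9 + 20.2 + 18.7 + 20.2 + 20.3 + 21.2 + 19.8 + 24.0 + 21.4 + 22.6 + 19.2 + 19.5 + 23.7 + 20.2) / 14 = 20.8500
Moving ranges: 0.7, 1.5, 1.5, 0.1, 0.9, 1.4, 4.2, 2.6, 1.2, 3.4, 0.3, 4.2, 3.5; M̄R̄ = 25.5000 / 13 = 1.9615
UCL = X̄ + 3·M̄R̄/d₂ = 20.8500 + 3 × 1.9615 / 1.128 = 26.0669

26.067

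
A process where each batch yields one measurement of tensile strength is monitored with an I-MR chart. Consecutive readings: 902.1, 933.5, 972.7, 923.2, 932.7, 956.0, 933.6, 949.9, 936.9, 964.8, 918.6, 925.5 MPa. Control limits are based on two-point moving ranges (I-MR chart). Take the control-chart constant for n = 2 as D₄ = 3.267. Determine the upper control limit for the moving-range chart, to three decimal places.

84.823

Moving ranges: 31.4, 39.2, 49.5, 9.5, 23.3, 22.4, 16.3, 13.0, 27.9, 46.2, 6.9; M̄R̄ = 285.6000 / 11 = 25.9636
UCL_MR = D₄·M̄R̄ = 3.267 × 25.9636 = 84.8232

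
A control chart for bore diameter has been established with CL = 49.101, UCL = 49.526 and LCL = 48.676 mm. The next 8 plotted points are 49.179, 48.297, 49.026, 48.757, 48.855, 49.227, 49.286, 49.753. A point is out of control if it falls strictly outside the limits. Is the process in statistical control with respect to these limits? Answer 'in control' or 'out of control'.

out of control

Compare each point to [48.676, 49.526]: sample 2 = 48.297 < LCL; sample 8 = 49.753 > UCL.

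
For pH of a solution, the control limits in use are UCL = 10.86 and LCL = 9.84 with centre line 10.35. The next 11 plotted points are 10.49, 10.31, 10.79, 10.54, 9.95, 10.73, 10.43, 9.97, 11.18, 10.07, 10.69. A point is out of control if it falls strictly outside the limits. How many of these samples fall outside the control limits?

Compare each point to [9.84, 10.86]: sample 9 = 11.18 > UCL.

1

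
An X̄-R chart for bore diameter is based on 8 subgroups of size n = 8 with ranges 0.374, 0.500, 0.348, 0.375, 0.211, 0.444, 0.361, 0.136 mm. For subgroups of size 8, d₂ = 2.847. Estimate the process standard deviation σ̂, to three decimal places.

R̄ = (0.374 + 0.500 + 0.348 + 0.375 + 0.211 + 0.444 + 0.361 + 0.136) / 8 = 0.3436
σ̂ = R̄ / d₂ = 0.3436 / 2.847 = 0.1207

0.121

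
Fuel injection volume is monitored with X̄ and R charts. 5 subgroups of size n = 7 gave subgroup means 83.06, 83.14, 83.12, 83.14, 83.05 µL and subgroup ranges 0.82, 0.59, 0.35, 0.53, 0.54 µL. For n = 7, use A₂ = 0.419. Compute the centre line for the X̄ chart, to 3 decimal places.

83.102

X̄̄ = (83.06 + 83.14 + 83.12 + 83.14 + 83.05) / 5 = 415.5100 / 5 = 83.1020
CL = X̄̄ = 83.1020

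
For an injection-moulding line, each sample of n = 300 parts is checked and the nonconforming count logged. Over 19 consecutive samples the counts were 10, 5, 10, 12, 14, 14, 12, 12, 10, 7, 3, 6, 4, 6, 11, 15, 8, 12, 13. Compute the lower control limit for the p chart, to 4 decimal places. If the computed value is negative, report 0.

0.0017

p̄ = Σdᵢ / (k·n) = 184 / (19 × 300) = 0.03228
LCL = p̄ − 3·√(p̄(1−p̄)/n) = 0.03228 − 3 × 0.01020 = 0.00167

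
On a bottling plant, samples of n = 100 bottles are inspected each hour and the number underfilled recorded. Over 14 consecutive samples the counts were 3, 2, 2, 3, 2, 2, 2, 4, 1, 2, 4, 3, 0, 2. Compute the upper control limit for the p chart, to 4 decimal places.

0.0677

p̄ = Σdᵢ / (k·n) = 32 / (14 × 100) = 0.02286
UCL = p̄ + 3·√(p̄(1−p̄)/n) = 0.02286 + 3 × √(0.02286×0.97714/100) = 0.02286 + 3 × 0.01494 = 0.06769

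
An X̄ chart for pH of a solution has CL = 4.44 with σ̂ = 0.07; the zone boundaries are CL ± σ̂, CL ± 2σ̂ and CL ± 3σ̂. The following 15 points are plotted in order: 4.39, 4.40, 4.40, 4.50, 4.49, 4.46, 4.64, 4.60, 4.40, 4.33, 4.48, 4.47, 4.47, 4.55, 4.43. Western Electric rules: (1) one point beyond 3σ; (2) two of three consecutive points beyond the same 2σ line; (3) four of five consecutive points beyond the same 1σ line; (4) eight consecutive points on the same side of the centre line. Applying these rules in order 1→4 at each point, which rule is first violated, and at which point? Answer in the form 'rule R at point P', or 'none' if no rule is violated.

Zone of each point (C = within 1σ̂, B = 1σ̂–2σ̂, A = 2σ̂–3σ̂, * = beyond 3σ̂; sign = side of CL): 1:-C, 2:-C, 3:-C, 4:+C, 5:+C, 6:+C, 7:+A, 8:+A, 9:-C, 10:-B, 11:+C, 12:+C, 13:+C, 14:+B, 15:-C
Rule 2 (two of three consecutive points beyond the same 2σ limit) is satisfied at point 8.

rule 2 at point 8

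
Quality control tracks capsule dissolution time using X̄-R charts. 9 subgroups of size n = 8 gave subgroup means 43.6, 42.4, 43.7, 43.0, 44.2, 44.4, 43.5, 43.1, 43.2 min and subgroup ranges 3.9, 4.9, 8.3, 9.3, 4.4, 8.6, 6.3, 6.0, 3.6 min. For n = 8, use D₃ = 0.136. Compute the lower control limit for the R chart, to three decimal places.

0.836

R̄ = (3.9 + 4.9 + 8.3 + 9.3 + 4.4 + 8.6 + 6.3 + 6.0 + 3.6) / 9 = 55.3000 / 9 = 6.1444
LCL_R = D₃·R̄ = 0.136 × 6.1444 = 0.8356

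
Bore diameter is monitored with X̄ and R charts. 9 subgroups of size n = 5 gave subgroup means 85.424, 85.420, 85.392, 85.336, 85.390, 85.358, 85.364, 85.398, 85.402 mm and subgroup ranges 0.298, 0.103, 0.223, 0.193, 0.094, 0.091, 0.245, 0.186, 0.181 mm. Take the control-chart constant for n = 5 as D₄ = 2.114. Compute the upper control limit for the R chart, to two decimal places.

0.38

R̄ = (0.298 + 0.103 + 0.223 + 0.193 + 0.094 + 0.091 + 0.245 + 0.186 + 0.181) / 9 = 1.6140 / 9 = 0.1793
UCL_R = D₄·R̄ = 2.114 × 0.1793 = 0.3791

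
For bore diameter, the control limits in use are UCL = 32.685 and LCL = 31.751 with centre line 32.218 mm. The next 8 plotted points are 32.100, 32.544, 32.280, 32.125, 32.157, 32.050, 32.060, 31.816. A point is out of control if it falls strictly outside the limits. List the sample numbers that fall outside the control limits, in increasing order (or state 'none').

All 8 points lie within [31.751, 32.685].

none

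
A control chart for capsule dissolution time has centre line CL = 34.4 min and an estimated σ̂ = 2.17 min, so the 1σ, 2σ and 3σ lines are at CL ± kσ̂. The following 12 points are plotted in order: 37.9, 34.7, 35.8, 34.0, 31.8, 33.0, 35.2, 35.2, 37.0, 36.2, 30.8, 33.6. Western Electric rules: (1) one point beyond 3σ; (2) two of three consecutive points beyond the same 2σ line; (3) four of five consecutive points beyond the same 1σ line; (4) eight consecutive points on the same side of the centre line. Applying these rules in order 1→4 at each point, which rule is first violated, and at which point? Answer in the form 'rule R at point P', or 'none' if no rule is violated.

none

Zone of each point (C = within 1σ̂, B = 1σ̂–2σ̂, A = 2σ̂–3σ̂, * = beyond 3σ̂; sign = side of CL): 1:+B, 2:+C, 3:+C, 4:-C, 5:-B, 6:-C, 7:+C, 8:+C, 9:+B, 10:+C, 11:-B, 12:-C
No rule fires across all 12 points.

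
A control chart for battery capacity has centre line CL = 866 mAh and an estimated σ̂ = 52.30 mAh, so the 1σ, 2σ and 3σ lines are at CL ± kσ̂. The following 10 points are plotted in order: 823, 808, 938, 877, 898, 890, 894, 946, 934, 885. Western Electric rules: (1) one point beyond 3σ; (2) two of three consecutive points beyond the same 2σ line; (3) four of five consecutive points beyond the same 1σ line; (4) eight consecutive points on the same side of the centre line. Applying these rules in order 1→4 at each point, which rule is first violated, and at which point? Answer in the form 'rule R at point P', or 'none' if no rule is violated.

rule 4 at point 10

Zone of each point (C = within 1σ̂, B = 1σ̂–2σ̂, A = 2σ̂–3σ̂, * = beyond 3σ̂; sign = side of CL): 1:-C, 2:-B, 3:+B, 4:+C, 5:+C, 6:+C, 7:+C, 8:+B, 9:+B, 10:+C
Rule 4 (eight consecutive points on the same side of the centre line) is satisfied at point 10.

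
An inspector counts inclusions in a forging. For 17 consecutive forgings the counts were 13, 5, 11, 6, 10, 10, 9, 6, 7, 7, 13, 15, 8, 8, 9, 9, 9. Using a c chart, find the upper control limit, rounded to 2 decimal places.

c̄ = (13 + 5 + 11 + 6 + 10 + 10 + 9 + 6 + 7 + 7 + 13 + 15 + 8 + 8 + 9 + 9 + 9) / 17 = 155 / 17 = 9.1176
UCL = c̄ + 3√c̄ = 9.1176 + 3 × √9.1176 = 9.1176 + 3 × 3.0195 = 18.1763

18.18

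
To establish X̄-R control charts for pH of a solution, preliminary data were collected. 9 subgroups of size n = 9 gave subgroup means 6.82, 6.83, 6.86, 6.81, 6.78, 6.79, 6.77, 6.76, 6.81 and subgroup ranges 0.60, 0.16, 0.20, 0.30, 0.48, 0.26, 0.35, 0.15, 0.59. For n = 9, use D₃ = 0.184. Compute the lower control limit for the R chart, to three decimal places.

R̄ = (0.60 + 0.16 + 0.20 + 0.30 + 0.48 + 0.26 + 0.35 + 0.15 + 0.59) / 9 = 3.0900 / 9 = 0.3433
LCL_R = D₃·R̄ = 0.184 × 0.3433 = 0.0632

0.063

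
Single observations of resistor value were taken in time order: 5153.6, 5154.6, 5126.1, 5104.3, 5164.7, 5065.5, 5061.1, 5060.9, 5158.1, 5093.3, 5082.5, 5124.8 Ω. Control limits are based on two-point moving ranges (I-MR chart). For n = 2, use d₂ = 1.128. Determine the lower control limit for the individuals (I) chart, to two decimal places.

X̄ = (5153.6 + 5154.6 + 5126.1 + 5104.3 + 5164.7 + 5065.5 + 5061.1 + 5060.9 + 5158.1 + 5093.3 + 5082.5 + 5124.8) / 12 = 5112.4583
Moving ranges: 1.0, 28.5, 21.8, 60.4, 99.2, 4.4, 0.2, 97.2, 64.8, 10.8, 42.3; M̄R̄ = 430.6000 / 11 = 39.1455
LCL = X̄ − 3·M̄R̄/d₂ = 5112.4583 − 3 × 39.1455 / 1.128 = 5008.3481

5008.35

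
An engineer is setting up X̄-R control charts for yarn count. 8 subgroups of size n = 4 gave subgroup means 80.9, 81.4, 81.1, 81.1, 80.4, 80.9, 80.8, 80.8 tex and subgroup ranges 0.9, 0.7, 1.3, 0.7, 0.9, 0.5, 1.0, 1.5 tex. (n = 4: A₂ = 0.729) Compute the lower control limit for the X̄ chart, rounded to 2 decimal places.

X̄̄ = (80.9 + 81.4 + 81.1 + 81.1 + 80.4 + 80.9 + 80.8 + 80.8) / 8 = 647.4000 / 8 = 80.9250
R̄ = (0.9 + 0.7 + 1.3 + 0.7 + 0.9 + 0.5 + 1.0 + 1.5) / 8 = 7.5000 / 8 = 0.9375
LCL = X̄̄ − A₂·R̄ = 80.9250 − 0.729 × 0.9375 = 80.2416

80.24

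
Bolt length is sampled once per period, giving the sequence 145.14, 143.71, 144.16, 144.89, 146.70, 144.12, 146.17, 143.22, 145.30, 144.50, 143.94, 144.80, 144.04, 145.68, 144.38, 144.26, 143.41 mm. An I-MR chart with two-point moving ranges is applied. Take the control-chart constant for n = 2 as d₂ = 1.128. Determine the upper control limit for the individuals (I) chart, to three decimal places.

X̄ = (145.14 + 143.71 + 144.16 + 144.89 + 146.70 + 144.12 + 146.17 + 143.22 + 145.30 + 144.50 + 143.94 + 144.80 + 144.04 + 145.68 + 144.38 + 144.26 + 143.41) / 17 = 144.6129
Moving ranges: 1.43, 0.45, 0.73, 1.81, 2.58, 2.05, 2.95, 2.08, 0.80, 0.56, 0.86, 0.76, 1.64, 1.30, 0.12, 0.85; M̄R̄ = 20.9700 / 16 = 1.3106
UCL = X̄ + 3·M̄R̄/d₂ = 144.6129 + 3 × 1.3106 / 1.128 = 148.0986

148.099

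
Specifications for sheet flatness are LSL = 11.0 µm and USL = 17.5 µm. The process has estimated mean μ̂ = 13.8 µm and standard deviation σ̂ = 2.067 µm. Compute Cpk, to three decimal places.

0.452

Cpu = (USL − μ̂) / (3σ̂) = (17.5 − 13.8) / (3 × 2.067) = 0.5967; Cpl = (μ̂ − LSL) / (3σ̂) = (13.8 − 11.0) / (3 × 2.067) = 0.4515; Cpk = min(Cpu, Cpl) = 0.4515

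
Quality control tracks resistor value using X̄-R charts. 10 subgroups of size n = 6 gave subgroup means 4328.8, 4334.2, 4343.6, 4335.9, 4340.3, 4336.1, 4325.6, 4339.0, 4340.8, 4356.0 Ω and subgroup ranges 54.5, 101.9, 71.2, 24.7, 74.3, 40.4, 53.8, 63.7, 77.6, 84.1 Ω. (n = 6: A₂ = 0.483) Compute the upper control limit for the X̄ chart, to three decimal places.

X̄̄ = (4328.8 + 4334.2 + 4343.6 + 4335.9 + 4340.3 + 4336.1 + 4325.6 + 4339.0 + 4340.8 + 4356.0) / 10 = 43380.3000 / 10 = 4338.0300
R̄ = (54.5 + 101.9 + 71.2 + 24.7 + 74.3 + 40.4 + 53.8 + 63.7 + 77.6 + 84.1) / 10 = 646.2000 / 10 = 64.6200
UCL = X̄̄ + A₂·R̄ = 4338.0300 + 0.483 × 64.6200 = 4369.2415

4369.241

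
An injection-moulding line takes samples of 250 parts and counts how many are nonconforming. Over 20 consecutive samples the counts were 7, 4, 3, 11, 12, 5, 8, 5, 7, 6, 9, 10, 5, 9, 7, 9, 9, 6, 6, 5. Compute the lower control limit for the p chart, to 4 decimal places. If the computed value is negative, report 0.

0.0000

p̄ = Σdᵢ / (k·n) = 143 / (20 × 250) = 0.02860
LCL = p̄ − 3·√(p̄(1−p̄)/n) = 0.02860 − 3 × 0.01054 = -0.00303 → 0 (negative, so LCL = 0)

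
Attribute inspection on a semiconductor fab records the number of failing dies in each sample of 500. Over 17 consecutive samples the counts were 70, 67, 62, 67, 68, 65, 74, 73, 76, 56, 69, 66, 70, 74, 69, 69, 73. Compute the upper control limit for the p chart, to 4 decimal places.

p̄ = Σdᵢ / (k·n) = 1168 / (17 × 500) = 0.13741
UCL = p̄ + 3·√(p̄(1−p̄)/n) = 0.13741 + 3 × √(0.13741×0.86259/500) = 0.13741 + 3 × 0.01540 = 0.18360

0.1836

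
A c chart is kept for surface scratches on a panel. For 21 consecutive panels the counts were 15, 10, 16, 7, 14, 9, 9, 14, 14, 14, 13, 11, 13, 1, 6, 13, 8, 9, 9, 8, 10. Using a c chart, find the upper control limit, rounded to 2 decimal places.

20.40

c̄ = (15 + 10 + 16 + 7 + 14 + 9 + 9 + 14 + 14 + 14 + 13 + 11 + 13 + 1 + 6 + 13 + 8 + 9 + 9 + 8 + 10) / 21 = 223 / 21 = 10.6190
UCL = c̄ + 3√c̄ = 10.6190 + 3 × √10.6190 = 10.6190 + 3 × 3.2587 = 20.3951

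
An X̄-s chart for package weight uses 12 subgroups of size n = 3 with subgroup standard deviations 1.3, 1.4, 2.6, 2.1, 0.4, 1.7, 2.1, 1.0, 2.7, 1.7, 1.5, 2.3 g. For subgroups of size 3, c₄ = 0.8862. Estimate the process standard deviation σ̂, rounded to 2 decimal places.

s̄ = (1.3 + 1.4 + 2.6 + 2.1 + 0.4 + 1.7 + 2.1 + 1.0 + 2.7 + 1.7 + 1.5 + 2.3) / 12 = 1.7333
σ̂ = s̄ / c₄ = 1.7333 / 0.8862 = 1.9559

1.96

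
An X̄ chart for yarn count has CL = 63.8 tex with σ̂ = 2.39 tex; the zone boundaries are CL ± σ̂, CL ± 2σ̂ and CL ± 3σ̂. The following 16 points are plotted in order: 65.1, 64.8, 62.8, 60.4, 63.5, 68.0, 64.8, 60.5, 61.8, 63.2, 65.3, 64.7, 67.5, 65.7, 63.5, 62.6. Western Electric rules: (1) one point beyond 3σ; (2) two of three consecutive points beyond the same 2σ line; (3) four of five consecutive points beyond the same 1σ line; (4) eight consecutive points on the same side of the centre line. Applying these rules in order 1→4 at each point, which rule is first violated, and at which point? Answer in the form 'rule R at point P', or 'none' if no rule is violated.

Zone of each point (C = within 1σ̂, B = 1σ̂–2σ̂, A = 2σ̂–3σ̂, * = beyond 3σ̂; sign = side of CL): 1:+C, 2:+C, 3:-C, 4:-B, 5:-C, 6:+B, 7:+C, 8:-B, 9:-C, 10:-C, 11:+C, 12:+C, 13:+B, 14:+C, 15:-C, 16:-C
No rule fires across all 16 points.

none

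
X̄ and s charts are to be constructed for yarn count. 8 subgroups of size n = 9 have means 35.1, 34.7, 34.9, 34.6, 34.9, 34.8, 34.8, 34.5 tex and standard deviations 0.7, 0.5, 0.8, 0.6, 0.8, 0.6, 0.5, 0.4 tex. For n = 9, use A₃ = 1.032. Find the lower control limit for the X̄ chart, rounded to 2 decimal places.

X̄̄ = (35.1 + 34.7 + 34.9 + 34.6 + 34.9 + 34.8 + 34.8 + 34.5) / 8 = 34.7875
s̄ = (0.7 + 0.5 + 0.8 + 0.6 + 0.8 + 0.6 + 0.5 + 0.4) / 8 = 0.6125
LCL = X̄̄ − A₃·s̄ = 34.7875 − 1.032 × 0.6125 = 34.1554

34.16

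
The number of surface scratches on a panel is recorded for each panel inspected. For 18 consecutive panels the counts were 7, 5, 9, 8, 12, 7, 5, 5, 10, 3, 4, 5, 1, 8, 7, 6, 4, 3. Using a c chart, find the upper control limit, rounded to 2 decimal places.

13.44

c̄ = (7 + 5 + 9 + 8 + 12 + 7 + 5 + 5 + 10 + 3 + 4 + 5 + 1 + 8 + 7 + 6 + 4 + 3) / 18 = 109 / 18 = 6.0556
UCL = c̄ + 3√c̄ = 6.0556 + 3 × √6.0556 = 6.0556 + 3 × 2.4608 = 13.4380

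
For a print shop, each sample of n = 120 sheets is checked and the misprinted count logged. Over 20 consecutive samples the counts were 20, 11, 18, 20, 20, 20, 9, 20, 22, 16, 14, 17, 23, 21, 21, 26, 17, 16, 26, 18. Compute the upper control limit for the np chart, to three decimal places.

30.682

p̄ = Σdᵢ / (k·n) = 375 / (20 × 120) = 0.15625
UCL = np̄ + 3·√(np̄(1−p̄)) = 18.7500 + 3 × √(18.7500×0.84375) = 18.7500 + 3 × 3.9775 = 30.6824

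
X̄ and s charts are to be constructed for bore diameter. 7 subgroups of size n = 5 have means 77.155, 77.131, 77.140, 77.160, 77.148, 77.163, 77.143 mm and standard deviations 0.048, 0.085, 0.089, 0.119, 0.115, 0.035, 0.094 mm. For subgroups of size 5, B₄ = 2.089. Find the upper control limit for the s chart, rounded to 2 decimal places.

0.17

s̄ = (0.048 + 0.085 + 0.089 + 0.119 + 0.115 + 0.035 + 0.094) / 7 = 0.0836
UCL_s = B₄·s̄ = 2.089 × 0.0836 = 0.1746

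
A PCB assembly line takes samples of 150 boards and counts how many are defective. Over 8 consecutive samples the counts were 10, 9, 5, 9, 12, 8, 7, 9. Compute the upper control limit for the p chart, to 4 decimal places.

p̄ = Σdᵢ / (k·n) = 69 / (8 × 150) = 0.05750
UCL = p̄ + 3·√(p̄(1−p̄)/n) = 0.05750 + 3 × √(0.05750×0.94250/150) = 0.05750 + 3 × 0.01901 = 0.11452

0.1145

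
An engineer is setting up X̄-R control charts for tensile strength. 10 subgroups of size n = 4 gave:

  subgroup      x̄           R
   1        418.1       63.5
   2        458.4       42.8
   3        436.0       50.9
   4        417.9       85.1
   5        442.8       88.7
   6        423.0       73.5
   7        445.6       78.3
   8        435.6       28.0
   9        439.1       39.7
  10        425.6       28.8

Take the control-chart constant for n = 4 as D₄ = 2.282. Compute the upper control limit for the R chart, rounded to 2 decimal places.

R̄ = (63.5 + 42.8 + 50.9 + 85.1 + 88.7 + 73.5 + 78.3 + 28.0 + 39.7 + 28.8) / 10 = 579.3000 / 10 = 57.9300
UCL_R = D₄·R̄ = 2.282 × 57.9300 = 132.1963

132.20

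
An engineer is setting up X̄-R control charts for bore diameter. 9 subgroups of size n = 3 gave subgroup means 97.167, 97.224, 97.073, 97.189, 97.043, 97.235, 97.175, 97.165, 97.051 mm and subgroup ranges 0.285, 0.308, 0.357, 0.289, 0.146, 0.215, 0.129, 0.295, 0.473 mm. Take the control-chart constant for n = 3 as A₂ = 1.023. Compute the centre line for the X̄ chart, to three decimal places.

97.147

X̄̄ = (97.167 + 97.224 + 97.073 + 97.189 + 97.043 + 97.235 + 97.175 + 97.165 + 97.051) / 9 = 874.3220 / 9 = 97.1469
CL = X̄̄ = 97.1469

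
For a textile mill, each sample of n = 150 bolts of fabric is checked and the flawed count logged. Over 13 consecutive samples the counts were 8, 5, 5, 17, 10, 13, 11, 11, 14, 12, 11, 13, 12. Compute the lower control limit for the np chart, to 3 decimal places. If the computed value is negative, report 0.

1.376

p̄ = Σdᵢ / (k·n) = 142 / (13 × 150) = 0.07282
LCL = np̄ − 3·√(np̄(1−p̄)) = 10.9231 − 3 × 3.1824 = 1.3759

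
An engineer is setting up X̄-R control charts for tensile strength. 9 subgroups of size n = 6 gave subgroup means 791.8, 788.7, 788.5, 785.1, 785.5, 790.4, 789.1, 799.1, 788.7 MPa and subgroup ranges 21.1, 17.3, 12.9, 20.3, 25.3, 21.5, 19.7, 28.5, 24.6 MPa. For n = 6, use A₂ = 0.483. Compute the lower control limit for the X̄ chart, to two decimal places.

779.39

X̄̄ = (791.8 + 788.7 + 788.5 + 785.1 + 785.5 + 790.4 + 789.1 + 799.1 + 788.7) / 9 = 7106.9000 / 9 = 789.6556
R̄ = (21.1 + 17.3 + 12.9 + 20.3 + 25.3 + 21.5 + 19.7 + 28.5 + 24.6) / 9 = 191.2000 / 9 = 21.2444
LCL = X̄̄ − A₂·R̄ = 789.6556 − 0.483 × 21.2444 = 779.3945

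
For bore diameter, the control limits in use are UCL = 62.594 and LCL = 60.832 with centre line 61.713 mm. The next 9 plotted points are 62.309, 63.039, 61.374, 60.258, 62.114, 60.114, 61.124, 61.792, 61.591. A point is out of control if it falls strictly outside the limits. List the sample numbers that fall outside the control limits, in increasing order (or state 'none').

2, 4, 6

Compare each point to [60.832, 62.594]: sample 2 = 63.039 > UCL; sample 4 = 60.258 < LCL; sample 6 = 60.114 < LCL.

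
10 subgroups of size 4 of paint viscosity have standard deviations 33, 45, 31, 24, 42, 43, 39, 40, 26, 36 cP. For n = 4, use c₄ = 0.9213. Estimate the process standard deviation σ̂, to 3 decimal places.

38.967

s̄ = (33 + 45 + 31 + 24 + 42 + 43 + 39 + 40 + 26 + 36) / 10 = 35.9000
σ̂ = s̄ / c₄ = 35.9000 / 0.9213 = 38.9667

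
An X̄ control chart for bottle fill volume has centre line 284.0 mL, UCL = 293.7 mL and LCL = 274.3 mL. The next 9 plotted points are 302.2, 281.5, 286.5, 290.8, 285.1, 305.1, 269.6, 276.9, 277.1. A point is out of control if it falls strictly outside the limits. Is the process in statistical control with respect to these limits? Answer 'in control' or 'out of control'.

Compare each point to [274.3, 293.7]: sample 1 = 302.2 > UCL; sample 6 = 305.1 > UCL; sample 7 = 269.6 < LCL.

out of control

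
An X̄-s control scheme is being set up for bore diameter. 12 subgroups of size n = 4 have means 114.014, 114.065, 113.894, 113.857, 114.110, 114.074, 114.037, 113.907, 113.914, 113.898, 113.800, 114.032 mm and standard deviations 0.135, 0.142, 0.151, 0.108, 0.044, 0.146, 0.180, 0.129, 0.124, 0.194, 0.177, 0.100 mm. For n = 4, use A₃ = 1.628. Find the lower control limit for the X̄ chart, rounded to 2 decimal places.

113.75

X̄̄ = (114.014 + 114.065 + 113.894 + 113.857 + 114.110 + 114.074 + 114.037 + 113.907 + 113.914 + 113.898 + 113.800 + 114.032) / 12 = 113.9668
s̄ = (0.135 + 0.142 + 0.151 + 0.108 + 0.044 + 0.146 + 0.180 + 0.129 + 0.124 + 0.194 + 0.177 + 0.100) / 12 = 0.1358
LCL = X̄̄ − A₃·s̄ = 113.9668 − 1.628 × 0.1358 = 113.7457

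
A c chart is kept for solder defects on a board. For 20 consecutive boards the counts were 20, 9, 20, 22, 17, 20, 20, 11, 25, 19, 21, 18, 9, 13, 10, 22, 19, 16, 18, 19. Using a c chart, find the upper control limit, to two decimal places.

29.91

c̄ = (20 + 9 + 20 + 22 + 17 + 20 + 20 + 11 + 25 + 19 + 21 + 18 + 9 + 13 + 10 + 22 + 19 + 16 + 18 + 19) / 20 = 348 / 20 = 17.4000
UCL = c̄ + 3√c̄ = 17.4000 + 3 × √17.4000 = 17.4000 + 3 × 4.1713 = 29.9140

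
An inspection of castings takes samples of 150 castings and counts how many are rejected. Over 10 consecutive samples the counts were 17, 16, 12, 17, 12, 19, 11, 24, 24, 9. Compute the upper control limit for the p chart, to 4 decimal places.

p̄ = Σdᵢ / (k·n) = 161 / (10 × 150) = 0.10733
UCL = p̄ + 3·√(p̄(1−p̄)/n) = 0.10733 + 3 × √(0.10733×0.89267/150) = 0.10733 + 3 × 0.02527 = 0.18315

0.1832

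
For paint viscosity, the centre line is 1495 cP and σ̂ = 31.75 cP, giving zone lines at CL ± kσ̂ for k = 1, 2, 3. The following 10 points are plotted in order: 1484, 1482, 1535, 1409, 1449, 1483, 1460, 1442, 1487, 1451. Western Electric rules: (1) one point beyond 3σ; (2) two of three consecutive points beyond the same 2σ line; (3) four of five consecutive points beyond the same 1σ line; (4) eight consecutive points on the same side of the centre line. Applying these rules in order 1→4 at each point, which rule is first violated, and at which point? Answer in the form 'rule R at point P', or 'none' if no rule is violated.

rule 3 at point 8

Zone of each point (C = within 1σ̂, B = 1σ̂–2σ̂, A = 2σ̂–3σ̂, * = beyond 3σ̂; sign = side of CL): 1:-C, 2:-C, 3:+B, 4:-A, 5:-B, 6:-C, 7:-B, 8:-B, 9:-C, 10:-B
Rule 3 (four of five consecutive points beyond the same 1σ limit) is satisfied at point 8.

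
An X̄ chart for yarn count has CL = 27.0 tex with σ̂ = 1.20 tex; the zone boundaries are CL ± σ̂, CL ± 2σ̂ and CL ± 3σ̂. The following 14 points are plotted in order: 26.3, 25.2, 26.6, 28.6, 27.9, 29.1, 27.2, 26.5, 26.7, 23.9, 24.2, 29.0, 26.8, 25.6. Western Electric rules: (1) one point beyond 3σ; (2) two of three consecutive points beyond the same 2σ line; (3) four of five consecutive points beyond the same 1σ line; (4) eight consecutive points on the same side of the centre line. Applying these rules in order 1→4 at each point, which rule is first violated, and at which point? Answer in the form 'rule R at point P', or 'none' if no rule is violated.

rule 2 at point 11

Zone of each point (C = within 1σ̂, B = 1σ̂–2σ̂, A = 2σ̂–3σ̂, * = beyond 3σ̂; sign = side of CL): 1:-C, 2:-B, 3:-C, 4:+B, 5:+C, 6:+B, 7:+C, 8:-C, 9:-C, 10:-A, 11:-A, 12:+B, 13:-C, 14:-B
Rule 2 (two of three consecutive points beyond the same 2σ limit) is satisfied at point 11.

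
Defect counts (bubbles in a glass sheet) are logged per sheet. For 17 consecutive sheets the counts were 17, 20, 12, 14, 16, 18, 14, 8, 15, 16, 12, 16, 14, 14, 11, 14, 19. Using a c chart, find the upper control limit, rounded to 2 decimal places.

c̄ = (17 + 20 + 12 + 14 + 16 + 18 + 14 + 8 + 15 + 16 + 12 + 16 + 14 + 14 + 11 + 14 + 19) / 17 = 250 / 17 = 14.7059
UCL = c̄ + 3√c̄ = 14.7059 + 3 × √14.7059 = 14.7059 + 3 × 3.8348 = 26.2104

26.21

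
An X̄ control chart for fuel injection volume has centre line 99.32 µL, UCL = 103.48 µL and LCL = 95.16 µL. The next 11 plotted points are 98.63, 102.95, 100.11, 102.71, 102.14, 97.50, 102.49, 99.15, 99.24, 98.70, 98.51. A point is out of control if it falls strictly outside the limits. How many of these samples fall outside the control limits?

0

All 11 points lie within [95.16, 103.48].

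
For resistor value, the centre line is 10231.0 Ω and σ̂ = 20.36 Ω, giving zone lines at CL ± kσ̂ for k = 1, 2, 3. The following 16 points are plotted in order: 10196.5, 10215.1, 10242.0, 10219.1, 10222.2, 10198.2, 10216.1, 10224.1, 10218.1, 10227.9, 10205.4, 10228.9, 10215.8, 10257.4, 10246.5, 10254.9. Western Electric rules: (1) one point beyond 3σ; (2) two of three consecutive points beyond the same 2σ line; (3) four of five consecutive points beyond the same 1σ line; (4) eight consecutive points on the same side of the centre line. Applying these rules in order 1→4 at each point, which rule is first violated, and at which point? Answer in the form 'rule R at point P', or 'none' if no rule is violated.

Zone of each point (C = within 1σ̂, B = 1σ̂–2σ̂, A = 2σ̂–3σ̂, * = beyond 3σ̂; sign = side of CL): 1:-B, 2:-C, 3:+C, 4:-C, 5:-C, 6:-B, 7:-C, 8:-C, 9:-C, 10:-C, 11:-B, 12:-C, 13:-C, 14:+B, 15:+C, 16:+B
Rule 4 (eight consecutive points on the same side of the centre line) is satisfied at point 11.

rule 4 at point 11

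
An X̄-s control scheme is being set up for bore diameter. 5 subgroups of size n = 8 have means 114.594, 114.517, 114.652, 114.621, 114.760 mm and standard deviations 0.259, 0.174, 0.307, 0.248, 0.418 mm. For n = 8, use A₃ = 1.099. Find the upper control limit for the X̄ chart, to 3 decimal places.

X̄̄ = (114.594 + 114.517 + 114.652 + 114.621 + 114.760) / 5 = 114.6288
s̄ = (0.259 + 0.174 + 0.307 + 0.248 + 0.418) / 5 = 0.2812
UCL = X̄̄ + A₃·s̄ = 114.6288 + 1.099 × 0.2812 = 114.9378

114.938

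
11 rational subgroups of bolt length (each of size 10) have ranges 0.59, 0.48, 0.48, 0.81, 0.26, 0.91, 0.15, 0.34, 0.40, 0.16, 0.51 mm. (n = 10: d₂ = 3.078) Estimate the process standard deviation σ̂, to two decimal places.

R̄ = (0.59 + 0.48 + 0.48 + 0.81 + 0.26 + 0.91 + 0.15 + 0.34 + 0.40 + 0.16 + 0.51) / 11 = 0.4627
σ̂ = R̄ / d₂ = 0.4627 / 3.078 = 0.1503

0.15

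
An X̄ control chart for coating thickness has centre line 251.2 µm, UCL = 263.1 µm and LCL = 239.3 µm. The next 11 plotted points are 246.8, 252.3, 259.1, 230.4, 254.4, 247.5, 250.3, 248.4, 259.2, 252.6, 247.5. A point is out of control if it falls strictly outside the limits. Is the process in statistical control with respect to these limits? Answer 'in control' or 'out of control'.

out of control

Compare each point to [239.3, 263.1]: sample 4 = 230.4 < LCL.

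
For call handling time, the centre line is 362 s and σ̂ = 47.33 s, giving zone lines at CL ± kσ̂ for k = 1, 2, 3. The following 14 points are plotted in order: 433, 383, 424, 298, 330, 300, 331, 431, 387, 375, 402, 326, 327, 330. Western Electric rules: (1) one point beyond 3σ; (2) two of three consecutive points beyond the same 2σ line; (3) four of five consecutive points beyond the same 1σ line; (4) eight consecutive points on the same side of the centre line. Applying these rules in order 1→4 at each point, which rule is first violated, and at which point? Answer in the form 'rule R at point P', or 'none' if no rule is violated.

none

Zone of each point (C = within 1σ̂, B = 1σ̂–2σ̂, A = 2σ̂–3σ̂, * = beyond 3σ̂; sign = side of CL): 1:+B, 2:+C, 3:+B, 4:-B, 5:-C, 6:-B, 7:-C, 8:+B, 9:+C, 10:+C, 11:+C, 12:-C, 13:-C, 14:-C
No rule fires across all 14 points.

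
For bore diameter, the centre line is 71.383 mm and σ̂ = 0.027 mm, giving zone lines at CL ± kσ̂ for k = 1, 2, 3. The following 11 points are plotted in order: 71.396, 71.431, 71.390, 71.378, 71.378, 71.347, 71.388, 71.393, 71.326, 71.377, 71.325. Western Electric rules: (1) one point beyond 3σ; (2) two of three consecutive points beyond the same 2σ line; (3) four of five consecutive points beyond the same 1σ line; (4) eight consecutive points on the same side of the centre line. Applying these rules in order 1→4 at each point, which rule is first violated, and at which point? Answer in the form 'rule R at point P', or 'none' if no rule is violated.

Zone of each point (C = within 1σ̂, B = 1σ̂–2σ̂, A = 2σ̂–3σ̂, * = beyond 3σ̂; sign = side of CL): 1:+C, 2:+B, 3:+C, 4:-C, 5:-C, 6:-B, 7:+C, 8:+C, 9:-A, 10:-C, 11:-A
Rule 2 (two of three consecutive points beyond the same 2σ limit) is satisfied at point 11.

rule 2 at point 11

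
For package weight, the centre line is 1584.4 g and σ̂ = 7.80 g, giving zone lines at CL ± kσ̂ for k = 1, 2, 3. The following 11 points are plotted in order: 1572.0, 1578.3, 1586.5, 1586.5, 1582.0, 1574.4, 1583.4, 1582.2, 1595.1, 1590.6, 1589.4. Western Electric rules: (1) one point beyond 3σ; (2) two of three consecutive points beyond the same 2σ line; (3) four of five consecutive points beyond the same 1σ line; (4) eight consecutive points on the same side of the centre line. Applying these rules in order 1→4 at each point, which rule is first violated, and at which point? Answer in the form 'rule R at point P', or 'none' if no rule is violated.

none

Zone of each point (C = within 1σ̂, B = 1σ̂–2σ̂, A = 2σ̂–3σ̂, * = beyond 3σ̂; sign = side of CL): 1:-B, 2:-C, 3:+C, 4:+C, 5:-C, 6:-B, 7:-C, 8:-C, 9:+B, 10:+C, 11:+C
No rule fires across all 11 points.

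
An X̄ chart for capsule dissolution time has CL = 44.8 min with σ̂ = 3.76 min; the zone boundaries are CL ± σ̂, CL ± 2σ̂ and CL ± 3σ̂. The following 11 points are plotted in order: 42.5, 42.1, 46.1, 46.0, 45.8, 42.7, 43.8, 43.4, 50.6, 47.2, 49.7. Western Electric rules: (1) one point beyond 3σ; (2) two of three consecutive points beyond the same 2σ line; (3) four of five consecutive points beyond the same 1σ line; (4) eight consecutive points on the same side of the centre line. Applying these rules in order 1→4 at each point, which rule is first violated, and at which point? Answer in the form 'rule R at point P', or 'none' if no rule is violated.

none

Zone of each point (C = within 1σ̂, B = 1σ̂–2σ̂, A = 2σ̂–3σ̂, * = beyond 3σ̂; sign = side of CL): 1:-C, 2:-C, 3:+C, 4:+C, 5:+C, 6:-C, 7:-C, 8:-C, 9:+B, 10:+C, 11:+B
No rule fires across all 11 points.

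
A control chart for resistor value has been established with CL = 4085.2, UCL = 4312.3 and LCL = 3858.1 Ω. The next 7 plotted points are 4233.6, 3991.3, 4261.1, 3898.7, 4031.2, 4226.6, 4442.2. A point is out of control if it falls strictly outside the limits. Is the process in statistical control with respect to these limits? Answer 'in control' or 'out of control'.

Compare each point to [3858.1, 4312.3]: sample 7 = 4442.2 > UCL.

out of control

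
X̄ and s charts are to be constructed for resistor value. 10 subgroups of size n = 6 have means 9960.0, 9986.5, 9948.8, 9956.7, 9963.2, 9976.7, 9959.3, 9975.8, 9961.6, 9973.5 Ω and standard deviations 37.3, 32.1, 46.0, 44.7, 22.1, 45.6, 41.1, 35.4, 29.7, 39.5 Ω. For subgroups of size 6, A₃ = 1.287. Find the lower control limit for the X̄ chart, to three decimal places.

9918.141

X̄̄ = (9960.0 + 9986.5 + 9948.8 + 9956.7 + 9963.2 + 9976.7 + 9959.3 + 9975.8 + 9961.6 + 9973.5) / 10 = 9966.2100
s̄ = (37.3 + 32.1 + 46.0 + 44.7 + 22.1 + 45.6 + 41.1 + 35.4 + 29.7 + 39.5) / 10 = 37.3500
LCL = X̄̄ − A₃·s̄ = 9966.2100 − 1.287 × 37.3500 = 9918.1406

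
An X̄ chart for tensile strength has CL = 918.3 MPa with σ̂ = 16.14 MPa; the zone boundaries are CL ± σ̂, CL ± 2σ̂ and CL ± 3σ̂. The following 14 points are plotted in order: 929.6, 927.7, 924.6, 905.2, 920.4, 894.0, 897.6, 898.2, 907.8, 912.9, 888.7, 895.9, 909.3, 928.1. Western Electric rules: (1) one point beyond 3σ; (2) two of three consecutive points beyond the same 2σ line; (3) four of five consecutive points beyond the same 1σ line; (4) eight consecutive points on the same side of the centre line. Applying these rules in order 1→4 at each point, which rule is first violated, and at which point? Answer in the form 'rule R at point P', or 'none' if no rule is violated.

rule 4 at point 13

Zone of each point (C = within 1σ̂, B = 1σ̂–2σ̂, A = 2σ̂–3σ̂, * = beyond 3σ̂; sign = side of CL): 1:+C, 2:+C, 3:+C, 4:-C, 5:+C, 6:-B, 7:-B, 8:-B, 9:-C, 10:-C, 11:-B, 12:-B, 13:-C, 14:+C
Rule 4 (eight consecutive points on the same side of the centre line) is satisfied at point 13.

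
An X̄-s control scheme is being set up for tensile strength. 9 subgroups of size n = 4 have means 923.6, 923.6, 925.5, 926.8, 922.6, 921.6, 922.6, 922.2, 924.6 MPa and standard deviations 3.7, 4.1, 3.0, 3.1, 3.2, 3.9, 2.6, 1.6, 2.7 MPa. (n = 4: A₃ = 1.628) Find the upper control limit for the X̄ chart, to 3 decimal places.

X̄̄ = (923.6 + 923.6 + 925.5 + 926.8 + 922.6 + 921.6 + 922.6 + 922.2 + 924.6) / 9 = 923.6778
s̄ = (3.7 + 4.1 + 3.0 + 3.1 + 3.2 + 3.9 + 2.6 + 1.6 + 2.7) / 9 = 3.1000
UCL = X̄̄ + A₃·s̄ = 923.6778 + 1.628 × 3.1000 = 928.7246

928.725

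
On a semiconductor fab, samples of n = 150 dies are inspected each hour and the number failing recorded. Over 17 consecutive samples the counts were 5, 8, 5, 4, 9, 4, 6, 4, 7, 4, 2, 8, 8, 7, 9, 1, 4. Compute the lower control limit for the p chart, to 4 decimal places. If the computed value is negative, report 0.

p̄ = Σdᵢ / (k·n) = 95 / (17 × 150) = 0.03725
LCL = p̄ − 3·√(p̄(1−p̄)/n) = 0.03725 − 3 × 0.01546 = -0.00913 → 0 (negative, so LCL = 0)

0.0000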